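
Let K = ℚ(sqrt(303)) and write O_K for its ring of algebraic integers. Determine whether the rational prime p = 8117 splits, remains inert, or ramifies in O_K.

p is inert

d = 303 ≡ 3 (mod 4), so O_K = ℤ[√303] and disc(K) = 4d = 1212.
disc(K) = 1212 is not divisible by 8117; 8117 is unramified.
Legendre symbol by Euler's criterion: (303/8117) ≡ 303^4058 ≡ 8116 (mod 8117), i.e. (303/8117) = -1.
d is a non-residue mod p, hence 8117 remains inert in O_K.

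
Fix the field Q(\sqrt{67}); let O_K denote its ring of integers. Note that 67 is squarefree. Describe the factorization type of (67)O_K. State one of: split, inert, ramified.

ramified — (67) = 𝔭²

Since 67 ≢ 1 mod 4, the ring of integers is ℤ[√67] with discriminant 4·67 = 268.
67 divides disc(K) = 268, so 67 ramifies.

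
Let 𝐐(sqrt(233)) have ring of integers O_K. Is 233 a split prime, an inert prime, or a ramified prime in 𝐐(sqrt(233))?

ramified — (233) = 𝔭²

Since 233 ≡ 1 mod 4, the ring of integers is ℤ[(1+√233)/2] with discriminant 233.
Ramification test: 233 | 233. The prime 233 ramifies in K.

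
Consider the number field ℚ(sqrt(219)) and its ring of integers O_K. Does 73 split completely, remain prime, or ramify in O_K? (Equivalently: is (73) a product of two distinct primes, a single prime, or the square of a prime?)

73 is ramified

219 mod 4 = 3, hence disc K = 4·219 = 876 and O_K = ℤ[√219].
Ramification test: 73 | 876. The prime 73 ramifies in K.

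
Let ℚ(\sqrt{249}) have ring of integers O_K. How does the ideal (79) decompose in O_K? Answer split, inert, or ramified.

d = 249 ≡ 1 (mod 4), so O_K = ℤ[(1+√249)/2] and disc(K) = d = 249.
79 ∤ 249, so 79 is unramified.
Legendre symbol by Euler's criterion: (249/79) ≡ 249^39 ≡ 78 (mod 79), i.e. (249/79) = -1.
Legendre symbol -1 ⇒ 79 is inert.

remains prime (inert)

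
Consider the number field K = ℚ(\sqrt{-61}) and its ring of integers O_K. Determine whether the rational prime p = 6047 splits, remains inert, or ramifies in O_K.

Since -61 ≢ 1 mod 4, the ring of integers is ℤ[√-61] with discriminant 4·(-61) = -244.
6047 ∤ -244, so 6047 is unramified.
(-61/6047) = 5986^3023 mod 6047 = 1, giving Legendre symbol 1.
Legendre symbol 1 ⇒ 6047 is split.

splits completely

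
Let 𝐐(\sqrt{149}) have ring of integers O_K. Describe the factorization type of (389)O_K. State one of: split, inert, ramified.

149 mod 4 = 1, hence disc K = 149 and O_K = ℤ[(1+√149)/2].
Since gcd(389, 149) = 1 the prime 389 does not ramify.
(149/389) = 149^194 mod 389 = 388, giving Legendre symbol -1.
Legendre symbol -1 ⇒ 389 is inert.

p is inert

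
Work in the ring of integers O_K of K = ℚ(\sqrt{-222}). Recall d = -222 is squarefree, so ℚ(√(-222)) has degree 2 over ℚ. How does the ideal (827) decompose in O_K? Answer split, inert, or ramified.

827 remains inert

-222 mod 4 = 2, hence disc K = 4·(-222) = -888 and O_K = ℤ[√-222].
disc(K) = -888 is not divisible by 827; 827 is unramified.
Compute (-222/827) via Euler: 605^((827-1)/2) mod 827 = 826, so (-222/827) = -1.
(-222/827) = -1, so 827 is inert.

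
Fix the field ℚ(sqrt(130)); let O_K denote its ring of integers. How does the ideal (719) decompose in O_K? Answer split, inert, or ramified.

Since 130 ≢ 1 mod 4, the ring of integers is ℤ[√130] with discriminant 4·130 = 520.
disc(K) = 520 is not divisible by 719; 719 is unramified.
Compute (130/719) via Euler: 130^((719-1)/2) mod 719 = 1, so (130/719) = 1.
d is a quadratic residue mod p, hence 719 splits in O_K.

p splits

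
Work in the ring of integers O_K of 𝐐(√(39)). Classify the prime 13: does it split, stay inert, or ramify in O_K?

p ramifies

39 mod 4 = 3, hence disc K = 4·39 = 156 and O_K = ℤ[√39].
Ramification test: 13 | 156. The prime 13 ramifies in K.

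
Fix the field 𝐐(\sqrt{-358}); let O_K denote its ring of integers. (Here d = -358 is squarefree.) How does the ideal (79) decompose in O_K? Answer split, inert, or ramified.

d = -358 ≡ 2 (mod 4), so O_K = ℤ[√-358] and disc(K) = 4d = -1432.
Since gcd(79, -1432) = 1 the prime 79 does not ramify.
Legendre symbol by Euler's criterion: (-358/79) ≡ (-358)^39 ≡ 78 (mod 79), i.e. (-358/79) = -1.
Legendre symbol -1 ⇒ 79 is inert.

inert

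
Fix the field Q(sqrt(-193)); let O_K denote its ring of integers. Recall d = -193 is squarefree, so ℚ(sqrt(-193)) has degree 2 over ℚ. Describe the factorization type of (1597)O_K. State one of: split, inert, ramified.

-193 mod 4 = 3, hence disc K = 4·(-193) = -772 and O_K = ℤ[√-193].
disc(K) = -772 is not divisible by 1597; 1597 is unramified.
Compute (-193/1597) via Euler: 1404^((1597-1)/2) mod 1597 = 1596, so (-193/1597) = -1.
d is a non-residue mod p, hence 1597 remains inert in O_K.

p is inert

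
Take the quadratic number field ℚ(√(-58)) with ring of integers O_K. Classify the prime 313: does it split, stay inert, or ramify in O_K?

p splits

d = -58 ≡ 2 (mod 4), so O_K = ℤ[√-58] and disc(K) = 4d = -232.
disc(K) = -232 is not divisible by 313; 313 is unramified.
Legendre symbol by Euler's criterion: (-58/313) ≡ (-58)^156 ≡ 1 (mod 313), i.e. (-58/313) = 1.
Legendre symbol 1 ⇒ 313 is split.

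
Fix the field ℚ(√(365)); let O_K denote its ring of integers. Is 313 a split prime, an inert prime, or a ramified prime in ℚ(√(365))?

split — (313) = 𝔭₁𝔭₂ with 𝔭₁ ≠ 𝔭₂

Since 365 ≡ 1 mod 4, the ring of integers is ℤ[(1+√365)/2] with discriminant 365.
disc(K) = 365 is not divisible by 313; 313 is unramified.
Euler's criterion: 365^156 mod 313 = 1. Thus (365|313) = 1.
(365/313) = 1, so 313 splits.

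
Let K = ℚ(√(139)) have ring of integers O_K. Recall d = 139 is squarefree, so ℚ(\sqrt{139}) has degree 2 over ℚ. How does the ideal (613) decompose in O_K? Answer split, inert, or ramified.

613 splits in O_K

139 mod 4 = 3, hence disc K = 4·139 = 556 and O_K = ℤ[√139].
613 ∤ 556, so 613 is unramified.
Compute (139/613) via Euler: 139^((613-1)/2) mod 613 = 1, so (139/613) = 1.
(139/613) = 1, so 613 splits.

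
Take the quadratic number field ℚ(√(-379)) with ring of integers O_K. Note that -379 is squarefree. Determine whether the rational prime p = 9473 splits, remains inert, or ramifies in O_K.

9473 splits in O_K

-379 mod 4 = 1, hence disc K = -379 and O_K = ℤ[(1+√-379)/2].
disc(K) = -379 is not divisible by 9473; 9473 is unramified.
Compute (-379/9473) via Euler: 9094^((9473-1)/2) mod 9473 = 1, so (-379/9473) = 1.
d is a quadratic residue mod p, hence 9473 splits in O_K.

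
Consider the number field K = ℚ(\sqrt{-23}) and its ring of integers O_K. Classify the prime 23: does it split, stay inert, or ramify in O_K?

p ramifies

-23 mod 4 = 1, hence disc K = -23 and O_K = ℤ[(1+√-23)/2].
disc(K) = -23 = 23·(-1), so p = 23 is ramified.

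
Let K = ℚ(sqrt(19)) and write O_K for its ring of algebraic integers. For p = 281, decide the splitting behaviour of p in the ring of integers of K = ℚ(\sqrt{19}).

d = 19 ≡ 3 (mod 4), so O_K = ℤ[√19] and disc(K) = 4d = 76.
Since gcd(281, 76) = 1 the prime 281 does not ramify.
Euler's criterion: 19^140 mod 281 = 280. Thus (19|281) = -1.
(19/281) = -1, so 281 is inert.

281 remains inert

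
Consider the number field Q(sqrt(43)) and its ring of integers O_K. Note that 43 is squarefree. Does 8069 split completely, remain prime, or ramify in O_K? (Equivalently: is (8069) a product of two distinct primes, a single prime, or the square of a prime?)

d = 43 ≡ 3 (mod 4), so O_K = ℤ[√43] and disc(K) = 4d = 172.
Since gcd(8069, 172) = 1 the prime 8069 does not ramify.
Compute (43/8069) via Euler: 43^((8069-1)/2) mod 8069 = 8068, so (43/8069) = -1.
Legendre symbol -1 ⇒ 8069 is inert.

inert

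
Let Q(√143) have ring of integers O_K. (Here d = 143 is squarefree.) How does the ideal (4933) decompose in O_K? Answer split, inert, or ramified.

Since 143 ≢ 1 mod 4, the ring of integers is ℤ[√143] with discriminant 4·143 = 572.
4933 ∤ 572, so 4933 is unramified.
Compute (143/4933) via Euler: 143^((4933-1)/2) mod 4933 = 4932, so (143/4933) = -1.
(143/4933) = -1, so 4933 is inert.

inert — (4933) stays prime in O_K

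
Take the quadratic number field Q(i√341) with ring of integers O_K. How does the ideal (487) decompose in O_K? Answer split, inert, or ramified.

-341 mod 4 = 3, hence disc K = 4·(-341) = -1364 and O_K = ℤ[√-341].
487 ∤ -1364, so 487 is unramified.
Compute (-341/487) via Euler: 146^((487-1)/2) mod 487 = 1, so (-341/487) = 1.
d is a quadratic residue mod p, hence 487 splits in O_K.

p splits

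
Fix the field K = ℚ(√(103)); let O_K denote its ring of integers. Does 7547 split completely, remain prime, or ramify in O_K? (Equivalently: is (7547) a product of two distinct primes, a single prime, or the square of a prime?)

7547 remains inert

103 mod 4 = 3, hence disc K = 4·103 = 412 and O_K = ℤ[√103].
7547 ∤ 412, so 7547 is unramified.
Euler's criterion: 103^3773 mod 7547 = 7546. Thus (103|7547) = -1.
Legendre symbol -1 ⇒ 7547 is inert.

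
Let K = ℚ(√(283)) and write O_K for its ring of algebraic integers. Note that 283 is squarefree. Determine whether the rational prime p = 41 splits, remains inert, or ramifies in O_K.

split — (41) = 𝔭₁𝔭₂ with 𝔭₁ ≠ 𝔭₂

d = 283 ≡ 3 (mod 4), so O_K = ℤ[√283] and disc(K) = 4d = 1132.
Since gcd(41, 1132) = 1 the prime 41 does not ramify.
Compute (283/41) via Euler: 37^((41-1)/2) mod 41 = 1, so (283/41) = 1.
d is a quadratic residue mod p, hence 41 splits in O_K.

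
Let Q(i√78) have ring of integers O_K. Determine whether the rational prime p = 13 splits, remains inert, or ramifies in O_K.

Since -78 ≢ 1 mod 4, the ring of integers is ℤ[√-78] with discriminant 4·(-78) = -312.
Ramification test: 13 | -312. The prime 13 ramifies in K.

ramified — (13) = 𝔭²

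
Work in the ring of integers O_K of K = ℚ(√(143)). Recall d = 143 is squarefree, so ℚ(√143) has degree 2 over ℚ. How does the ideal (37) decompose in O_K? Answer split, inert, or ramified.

Since 143 ≢ 1 mod 4, the ring of integers is ℤ[√143] with discriminant 4·143 = 572.
Since gcd(37, 572) = 1 the prime 37 does not ramify.
Legendre symbol by Euler's criterion: (143/37) ≡ 143^18 ≡ 36 (mod 37), i.e. (143/37) = -1.
(143/37) = -1, so 37 is inert.

inert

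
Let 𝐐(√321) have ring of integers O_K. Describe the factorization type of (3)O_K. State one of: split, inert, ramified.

ramified

d = 321 ≡ 1 (mod 4), so O_K = ℤ[(1+√321)/2] and disc(K) = d = 321.
disc(K) = 321 = 3·107, so p = 3 is ramified.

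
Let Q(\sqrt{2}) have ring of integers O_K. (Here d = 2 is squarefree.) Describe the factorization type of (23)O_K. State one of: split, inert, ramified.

2 mod 4 = 2, hence disc K = 4·2 = 8 and O_K = ℤ[√2].
Since gcd(23, 8) = 1 the prime 23 does not ramify.
(2/23) = 2^11 mod 23 = 1, giving Legendre symbol 1.
d is a quadratic residue mod p, hence 23 splits in O_K.

p splits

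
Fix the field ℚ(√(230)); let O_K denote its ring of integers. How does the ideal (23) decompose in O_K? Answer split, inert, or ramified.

230 mod 4 = 2, hence disc K = 4·230 = 920 and O_K = ℤ[√230].
disc(K) = 920 = 23·40, so p = 23 is ramified.

ramified — (23) = 𝔭²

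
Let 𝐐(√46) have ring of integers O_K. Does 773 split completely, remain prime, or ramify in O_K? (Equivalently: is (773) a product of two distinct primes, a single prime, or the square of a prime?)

773 splits in O_K

46 mod 4 = 2, hence disc K = 4·46 = 184 and O_K = ℤ[√46].
773 ∤ 184, so 773 is unramified.
Legendre symbol by Euler's criterion: (46/773) ≡ 46^386 ≡ 1 (mod 773), i.e. (46/773) = 1.
Legendre symbol 1 ⇒ 773 is split.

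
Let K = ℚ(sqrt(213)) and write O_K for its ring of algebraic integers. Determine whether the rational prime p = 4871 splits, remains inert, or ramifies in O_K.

remains prime (inert)

Since 213 ≡ 1 mod 4, the ring of integers is ℤ[(1+√213)/2] with discriminant 213.
disc(K) = 213 is not divisible by 4871; 4871 is unramified.
(213/4871) = 213^2435 mod 4871 = 4870, giving Legendre symbol -1.
d is a non-residue mod p, hence 4871 remains inert in O_K.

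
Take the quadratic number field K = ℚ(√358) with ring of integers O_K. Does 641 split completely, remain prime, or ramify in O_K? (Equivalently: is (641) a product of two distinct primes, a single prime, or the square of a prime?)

Since 358 ≢ 1 mod 4, the ring of integers is ℤ[√358] with discriminant 4·358 = 1432.
641 ∤ 1432, so 641 is unramified.
Legendre symbol by Euler's criterion: (358/641) ≡ 358^320 ≡ 640 (mod 641), i.e. (358/641) = -1.
Legendre symbol -1 ⇒ 641 is inert.

inert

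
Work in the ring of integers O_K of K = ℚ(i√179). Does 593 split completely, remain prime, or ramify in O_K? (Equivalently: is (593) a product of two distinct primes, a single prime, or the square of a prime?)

split

d = -179 ≡ 1 (mod 4), so O_K = ℤ[(1+√-179)/2] and disc(K) = d = -179.
Since gcd(593, -179) = 1 the prime 593 does not ramify.
Euler's criterion: (-179)^296 mod 593 = 1. Thus (-179|593) = 1.
(-179/593) = 1, so 593 splits.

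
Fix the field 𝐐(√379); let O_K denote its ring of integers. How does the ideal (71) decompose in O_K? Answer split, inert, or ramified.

d = 379 ≡ 3 (mod 4), so O_K = ℤ[√379] and disc(K) = 4d = 1516.
Since gcd(71, 1516) = 1 the prime 71 does not ramify.
Compute (379/71) via Euler: 24^((71-1)/2) mod 71 = 1, so (379/71) = 1.
d is a quadratic residue mod p, hence 71 splits in O_K.

p splits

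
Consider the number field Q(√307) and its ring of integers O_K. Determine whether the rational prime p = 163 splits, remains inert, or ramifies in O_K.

Since 307 ≢ 1 mod 4, the ring of integers is ℤ[√307] with discriminant 4·307 = 1228.
163 ∤ 1228, so 163 is unramified.
Legendre symbol by Euler's criterion: (307/163) ≡ 307^81 ≡ 1 (mod 163), i.e. (307/163) = 1.
d is a quadratic residue mod p, hence 163 splits in O_K.

split — (163) = 𝔭₁𝔭₂ with 𝔭₁ ≠ 𝔭₂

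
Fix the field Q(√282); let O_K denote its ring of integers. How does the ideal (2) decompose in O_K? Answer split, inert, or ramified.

d = 282 ≡ 2 (mod 4), so O_K = ℤ[√282] and disc(K) = 4d = 1128.
2 divides disc(K) = 1128, so 2 ramifies.

ramified — (2) = 𝔭²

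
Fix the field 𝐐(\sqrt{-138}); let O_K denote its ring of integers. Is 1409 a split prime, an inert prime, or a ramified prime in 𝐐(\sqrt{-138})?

-138 mod 4 = 2, hence disc K = 4·(-138) = -552 and O_K = ℤ[√-138].
1409 ∤ -552, so 1409 is unramified.
Legendre symbol by Euler's criterion: (-138/1409) ≡ (-138)^704 ≡ 1408 (mod 1409), i.e. (-138/1409) = -1.
(-138/1409) = -1, so 1409 is inert.

remains prime (inert)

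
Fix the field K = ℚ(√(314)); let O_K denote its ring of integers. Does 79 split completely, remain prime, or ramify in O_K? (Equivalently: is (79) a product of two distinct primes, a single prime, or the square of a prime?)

remains prime (inert)

d = 314 ≡ 2 (mod 4), so O_K = ℤ[√314] and disc(K) = 4d = 1256.
disc(K) = 1256 is not divisible by 79; 79 is unramified.
(314/79) = 77^39 mod 79 = 78, giving Legendre symbol -1.
d is a non-residue mod p, hence 79 remains inert in O_K.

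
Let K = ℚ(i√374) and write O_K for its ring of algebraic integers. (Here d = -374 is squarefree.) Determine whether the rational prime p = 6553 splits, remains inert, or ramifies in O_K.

inert — (6553) stays prime in O_K

d = -374 ≡ 2 (mod 4), so O_K = ℤ[√-374] and disc(K) = 4d = -1496.
Since gcd(6553, -1496) = 1 the prime 6553 does not ramify.
(-374/6553) = 6179^3276 mod 6553 = 6552, giving Legendre symbol -1.
d is a non-residue mod p, hence 6553 remains inert in O_K.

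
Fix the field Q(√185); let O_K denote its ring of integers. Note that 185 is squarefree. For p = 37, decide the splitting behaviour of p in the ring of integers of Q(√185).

ramifies in O_K

Since 185 ≡ 1 mod 4, the ring of integers is ℤ[(1+√185)/2] with discriminant 185.
disc(K) = 185 = 37·5, so p = 37 is ramified.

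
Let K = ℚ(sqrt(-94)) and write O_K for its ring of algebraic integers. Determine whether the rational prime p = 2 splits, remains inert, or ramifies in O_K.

2 is ramified

d = -94 ≡ 2 (mod 4), so O_K = ℤ[√-94] and disc(K) = 4d = -376.
Ramification test: 2 | -376. The prime 2 ramifies in K.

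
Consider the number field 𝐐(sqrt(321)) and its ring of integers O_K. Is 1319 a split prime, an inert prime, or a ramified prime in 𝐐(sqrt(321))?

321 mod 4 = 1, hence disc K = 321 and O_K = ℤ[(1+√321)/2].
disc(K) = 321 is not divisible by 1319; 1319 is unramified.
(321/1319) = 321^659 mod 1319 = 1318, giving Legendre symbol -1.
Legendre symbol -1 ⇒ 1319 is inert.

1319 remains inert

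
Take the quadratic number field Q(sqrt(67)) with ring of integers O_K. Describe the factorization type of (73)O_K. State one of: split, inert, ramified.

p splits

67 mod 4 = 3, hence disc K = 4·67 = 268 and O_K = ℤ[√67].
73 ∤ 268, so 73 is unramified.
(67/73) = 67^36 mod 73 = 1, giving Legendre symbol 1.
d is a quadratic residue mod p, hence 73 splits in O_K.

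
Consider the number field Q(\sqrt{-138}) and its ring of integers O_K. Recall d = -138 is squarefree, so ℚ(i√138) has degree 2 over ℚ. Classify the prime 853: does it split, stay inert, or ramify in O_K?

853 remains inert

d = -138 ≡ 2 (mod 4), so O_K = ℤ[√-138] and disc(K) = 4d = -552.
disc(K) = -552 is not divisible by 853; 853 is unramified.
Compute (-138/853) via Euler: 715^((853-1)/2) mod 853 = 852, so (-138/853) = -1.
d is a non-residue mod p, hence 853 remains inert in O_K.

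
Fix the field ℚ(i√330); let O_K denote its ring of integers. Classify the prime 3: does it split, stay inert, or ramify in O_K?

d = -330 ≡ 2 (mod 4), so O_K = ℤ[√-330] and disc(K) = 4d = -1320.
Ramification test: 3 | -1320. The prime 3 ramifies in K.

3 is ramified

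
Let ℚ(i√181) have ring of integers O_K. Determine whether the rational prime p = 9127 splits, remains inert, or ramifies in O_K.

d = -181 ≡ 3 (mod 4), so O_K = ℤ[√-181] and disc(K) = 4d = -724.
Since gcd(9127, -724) = 1 the prime 9127 does not ramify.
Euler's criterion: (-181)^4563 mod 9127 = 1. Thus (-181|9127) = 1.
d is a quadratic residue mod p, hence 9127 splits in O_K.

split — (9127) = 𝔭₁𝔭₂ with 𝔭₁ ≠ 𝔭₂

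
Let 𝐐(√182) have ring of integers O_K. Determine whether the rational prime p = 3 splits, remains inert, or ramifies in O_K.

Since 182 ≢ 1 mod 4, the ring of integers is ℤ[√182] with discriminant 4·182 = 728.
3 ∤ 728, so 3 is unramified.
(182/3) = 2^1 mod 3 = 2, giving Legendre symbol -1.
d is a non-residue mod p, hence 3 remains inert in O_K.

3 remains inert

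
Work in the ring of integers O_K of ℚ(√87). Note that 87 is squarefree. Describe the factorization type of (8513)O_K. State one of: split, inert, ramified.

87 mod 4 = 3, hence disc K = 4·87 = 348 and O_K = ℤ[√87].
disc(K) = 348 is not divisible by 8513; 8513 is unramified.
(87/8513) = 87^4256 mod 8513 = 8512, giving Legendre symbol -1.
Legendre symbol -1 ⇒ 8513 is inert.

8513 remains inert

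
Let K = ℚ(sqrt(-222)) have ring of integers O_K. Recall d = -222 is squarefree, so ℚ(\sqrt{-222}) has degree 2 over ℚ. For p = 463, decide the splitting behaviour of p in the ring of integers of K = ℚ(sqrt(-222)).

d = -222 ≡ 2 (mod 4), so O_K = ℤ[√-222] and disc(K) = 4d = -888.
disc(K) = -888 is not divisible by 463; 463 is unramified.
Euler's criterion: (-222)^231 mod 463 = 462. Thus (-222|463) = -1.
d is a non-residue mod p, hence 463 remains inert in O_K.

p is inert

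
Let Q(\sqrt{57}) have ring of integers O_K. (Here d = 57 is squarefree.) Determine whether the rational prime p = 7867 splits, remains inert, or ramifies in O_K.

split

57 mod 4 = 1, hence disc K = 57 and O_K = ℤ[(1+√57)/2].
7867 ∤ 57, so 7867 is unramified.
Compute (57/7867) via Euler: 57^((7867-1)/2) mod 7867 = 1, so (57/7867) = 1.
(57/7867) = 1, so 7867 splits.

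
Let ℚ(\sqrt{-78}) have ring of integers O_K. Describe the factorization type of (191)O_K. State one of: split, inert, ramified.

d = -78 ≡ 2 (mod 4), so O_K = ℤ[√-78] and disc(K) = 4d = -312.
Since gcd(191, -312) = 1 the prime 191 does not ramify.
Euler's criterion: (-78)^95 mod 191 = 190. Thus (-78|191) = -1.
d is a non-residue mod p, hence 191 remains inert in O_K.

p is inert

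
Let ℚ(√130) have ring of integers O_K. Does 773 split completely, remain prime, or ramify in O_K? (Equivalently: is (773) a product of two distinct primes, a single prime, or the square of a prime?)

773 remains inert

d = 130 ≡ 2 (mod 4), so O_K = ℤ[√130] and disc(K) = 4d = 520.
disc(K) = 520 is not divisible by 773; 773 is unramified.
Legendre symbol by Euler's criterion: (130/773) ≡ 130^386 ≡ 772 (mod 773), i.e. (130/773) = -1.
(130/773) = -1, so 773 is inert.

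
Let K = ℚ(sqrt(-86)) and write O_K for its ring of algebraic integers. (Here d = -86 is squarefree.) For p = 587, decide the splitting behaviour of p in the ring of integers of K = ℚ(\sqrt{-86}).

Since -86 ≢ 1 mod 4, the ring of integers is ℤ[√-86] with discriminant 4·(-86) = -344.
disc(K) = -344 is not divisible by 587; 587 is unramified.
Legendre symbol by Euler's criterion: (-86/587) ≡ (-86)^293 ≡ 1 (mod 587), i.e. (-86/587) = 1.
Legendre symbol 1 ⇒ 587 is split.

split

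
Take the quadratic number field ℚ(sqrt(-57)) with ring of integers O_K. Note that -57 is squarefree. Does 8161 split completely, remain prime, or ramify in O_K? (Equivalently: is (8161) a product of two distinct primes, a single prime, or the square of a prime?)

8161 remains inert

Since -57 ≢ 1 mod 4, the ring of integers is ℤ[√-57] with discriminant 4·(-57) = -228.
Since gcd(8161, -228) = 1 the prime 8161 does not ramify.
Euler's criterion: (-57)^4080 mod 8161 = 8160. Thus (-57|8161) = -1.
(-57/8161) = -1, so 8161 is inert.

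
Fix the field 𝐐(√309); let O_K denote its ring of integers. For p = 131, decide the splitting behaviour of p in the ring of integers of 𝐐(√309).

d = 309 ≡ 1 (mod 4), so O_K = ℤ[(1+√309)/2] and disc(K) = d = 309.
131 ∤ 309, so 131 is unramified.
Compute (309/131) via Euler: 47^((131-1)/2) mod 131 = 130, so (309/131) = -1.
d is a non-residue mod p, hence 131 remains inert in O_K.

inert — (131) stays prime in O_K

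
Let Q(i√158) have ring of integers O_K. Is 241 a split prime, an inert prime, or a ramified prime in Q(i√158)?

-158 mod 4 = 2, hence disc K = 4·(-158) = -632 and O_K = ℤ[√-158].
241 ∤ -632, so 241 is unramified.
Legendre symbol by Euler's criterion: (-158/241) ≡ (-158)^120 ≡ 1 (mod 241), i.e. (-158/241) = 1.
Legendre symbol 1 ⇒ 241 is split.

split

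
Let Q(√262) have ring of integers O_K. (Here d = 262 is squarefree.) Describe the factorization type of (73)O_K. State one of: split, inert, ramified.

73 remains inert

d = 262 ≡ 2 (mod 4), so O_K = ℤ[√262] and disc(K) = 4d = 1048.
73 ∤ 1048, so 73 is unramified.
Euler's criterion: 262^36 mod 73 = 72. Thus (262|73) = -1.
d is a non-residue mod p, hence 73 remains inert in O_K.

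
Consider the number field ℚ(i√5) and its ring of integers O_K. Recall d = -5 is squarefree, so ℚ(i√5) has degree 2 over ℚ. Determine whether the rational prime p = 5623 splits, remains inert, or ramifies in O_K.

split

-5 mod 4 = 3, hence disc K = 4·(-5) = -20 and O_K = ℤ[√-5].
Since gcd(5623, -20) = 1 the prime 5623 does not ramify.
Legendre symbol by Euler's criterion: (-5/5623) ≡ (-5)^2811 ≡ 1 (mod 5623), i.e. (-5/5623) = 1.
(-5/5623) = 1, so 5623 splits.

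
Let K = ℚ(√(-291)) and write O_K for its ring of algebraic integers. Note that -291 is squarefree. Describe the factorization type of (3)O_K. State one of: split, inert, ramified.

Since -291 ≡ 1 mod 4, the ring of integers is ℤ[(1+√-291)/2] with discriminant -291.
disc(K) = -291 = 3·(-97), so p = 3 is ramified.

ramified — (3) = 𝔭²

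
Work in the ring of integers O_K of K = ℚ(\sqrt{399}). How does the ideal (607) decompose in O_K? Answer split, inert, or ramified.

remains prime (inert)

d = 399 ≡ 3 (mod 4), so O_K = ℤ[√399] and disc(K) = 4d = 1596.
disc(K) = 1596 is not divisible by 607; 607 is unramified.
Legendre symbol by Euler's criterion: (399/607) ≡ 399^303 ≡ 606 (mod 607), i.e. (399/607) = -1.
Legendre symbol -1 ⇒ 607 is inert.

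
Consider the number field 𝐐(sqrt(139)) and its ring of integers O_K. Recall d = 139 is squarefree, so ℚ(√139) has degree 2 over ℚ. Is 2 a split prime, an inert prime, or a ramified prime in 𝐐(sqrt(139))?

d = 139 ≡ 3 (mod 4), so O_K = ℤ[√139] and disc(K) = 4d = 556.
2 divides disc(K) = 556, so 2 ramifies.

p ramifies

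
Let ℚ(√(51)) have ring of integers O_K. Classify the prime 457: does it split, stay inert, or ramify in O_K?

Since 51 ≢ 1 mod 4, the ring of integers is ℤ[√51] with discriminant 4·51 = 204.
Since gcd(457, 204) = 1 the prime 457 does not ramify.
Compute (51/457) via Euler: 51^((457-1)/2) mod 457 = 1, so (51/457) = 1.
d is a quadratic residue mod p, hence 457 splits in O_K.

457 splits in O_K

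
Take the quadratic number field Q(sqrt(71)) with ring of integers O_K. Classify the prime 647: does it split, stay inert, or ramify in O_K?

d = 71 ≡ 3 (mod 4), so O_K = ℤ[√71] and disc(K) = 4d = 284.
647 ∤ 284, so 647 is unramified.
Legendre symbol by Euler's criterion: (71/647) ≡ 71^323 ≡ 646 (mod 647), i.e. (71/647) = -1.
Legendre symbol -1 ⇒ 647 is inert.

inert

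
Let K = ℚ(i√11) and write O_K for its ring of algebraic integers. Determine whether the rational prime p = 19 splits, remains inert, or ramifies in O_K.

Since -11 ≡ 1 mod 4, the ring of integers is ℤ[(1+√-11)/2] with discriminant -11.
19 ∤ -11, so 19 is unramified.
Euler's criterion: (-11)^9 mod 19 = 18. Thus (-11|19) = -1.
Legendre symbol -1 ⇒ 19 is inert.

19 remains inert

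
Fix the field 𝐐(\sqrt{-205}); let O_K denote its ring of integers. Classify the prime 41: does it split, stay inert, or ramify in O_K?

Since -205 ≢ 1 mod 4, the ring of integers is ℤ[√-205] with discriminant 4·(-205) = -820.
Ramification test: 41 | -820. The prime 41 ramifies in K.

ramified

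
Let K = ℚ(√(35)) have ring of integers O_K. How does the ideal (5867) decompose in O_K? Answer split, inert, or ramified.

Since 35 ≢ 1 mod 4, the ring of integers is ℤ[√35] with discriminant 4·35 = 140.
disc(K) = 140 is not divisible by 5867; 5867 is unramified.
Compute (35/5867) via Euler: 35^((5867-1)/2) mod 5867 = 1, so (35/5867) = 1.
d is a quadratic residue mod p, hence 5867 splits in O_K.

p splits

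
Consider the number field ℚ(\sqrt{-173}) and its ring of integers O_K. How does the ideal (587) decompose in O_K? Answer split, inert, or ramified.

split

d = -173 ≡ 3 (mod 4), so O_K = ℤ[√-173] and disc(K) = 4d = -692.
Since gcd(587, -692) = 1 the prime 587 does not ramify.
(-173/587) = 414^293 mod 587 = 1, giving Legendre symbol 1.
d is a quadratic residue mod p, hence 587 splits in O_K.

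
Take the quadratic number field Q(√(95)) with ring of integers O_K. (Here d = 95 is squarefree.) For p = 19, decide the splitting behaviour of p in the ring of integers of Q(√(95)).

95 mod 4 = 3, hence disc K = 4·95 = 380 and O_K = ℤ[√95].
disc(K) = 380 = 19·20, so p = 19 is ramified.

ramified — (19) = 𝔭²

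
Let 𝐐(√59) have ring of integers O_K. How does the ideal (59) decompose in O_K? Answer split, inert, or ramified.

ramified — (59) = 𝔭²

d = 59 ≡ 3 (mod 4), so O_K = ℤ[√59] and disc(K) = 4d = 236.
Ramification test: 59 | 236. The prime 59 ramifies in K.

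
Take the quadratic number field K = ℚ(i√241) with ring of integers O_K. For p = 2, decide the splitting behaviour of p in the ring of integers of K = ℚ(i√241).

-241 mod 4 = 3, hence disc K = 4·(-241) = -964 and O_K = ℤ[√-241].
2 divides disc(K) = -964, so 2 ramifies.

p ramifies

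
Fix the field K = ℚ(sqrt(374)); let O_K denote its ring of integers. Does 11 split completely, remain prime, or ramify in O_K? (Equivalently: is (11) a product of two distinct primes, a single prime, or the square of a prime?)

ramifies in O_K

d = 374 ≡ 2 (mod 4), so O_K = ℤ[√374] and disc(K) = 4d = 1496.
Ramification test: 11 | 1496. The prime 11 ramifies in K.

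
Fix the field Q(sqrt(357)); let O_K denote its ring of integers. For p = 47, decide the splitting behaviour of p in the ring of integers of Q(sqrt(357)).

357 mod 4 = 1, hence disc K = 357 and O_K = ℤ[(1+√357)/2].
47 ∤ 357, so 47 is unramified.
Legendre symbol by Euler's criterion: (357/47) ≡ 357^23 ≡ 1 (mod 47), i.e. (357/47) = 1.
d is a quadratic residue mod p, hence 47 splits in O_K.

split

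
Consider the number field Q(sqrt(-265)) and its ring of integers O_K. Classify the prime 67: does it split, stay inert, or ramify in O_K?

p is inert

-265 mod 4 = 3, hence disc K = 4·(-265) = -1060 and O_K = ℤ[√-265].
disc(K) = -1060 is not divisible by 67; 67 is unramified.
Euler's criterion: (-265)^33 mod 67 = 66. Thus (-265|67) = -1.
d is a non-residue mod p, hence 67 remains inert in O_K.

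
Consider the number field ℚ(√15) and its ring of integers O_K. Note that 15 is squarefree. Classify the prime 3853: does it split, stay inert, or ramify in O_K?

p is inert

Since 15 ≢ 1 mod 4, the ring of integers is ℤ[√15] with discriminant 4·15 = 60.
disc(K) = 60 is not divisible by 3853; 3853 is unramified.
(15/3853) = 15^1926 mod 3853 = 3852, giving Legendre symbol -1.
(15/3853) = -1, so 3853 is inert.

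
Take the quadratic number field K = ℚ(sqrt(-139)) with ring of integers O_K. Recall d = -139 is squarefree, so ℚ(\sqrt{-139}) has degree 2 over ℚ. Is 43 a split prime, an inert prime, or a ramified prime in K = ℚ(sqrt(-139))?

Since -139 ≡ 1 mod 4, the ring of integers is ℤ[(1+√-139)/2] with discriminant -139.
43 ∤ -139, so 43 is unramified.
Legendre symbol by Euler's criterion: (-139/43) ≡ (-139)^21 ≡ 42 (mod 43), i.e. (-139/43) = -1.
(-139/43) = -1, so 43 is inert.

remains prime (inert)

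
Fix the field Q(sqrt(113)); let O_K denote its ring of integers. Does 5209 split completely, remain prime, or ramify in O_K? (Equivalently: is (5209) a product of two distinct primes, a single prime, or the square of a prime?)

p splits

113 mod 4 = 1, hence disc K = 113 and O_K = ℤ[(1+√113)/2].
Since gcd(5209, 113) = 1 the prime 5209 does not ramify.
(113/5209) = 113^2604 mod 5209 = 1, giving Legendre symbol 1.
(113/5209) = 1, so 5209 splits.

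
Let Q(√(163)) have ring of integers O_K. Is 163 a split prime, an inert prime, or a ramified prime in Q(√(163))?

Since 163 ≢ 1 mod 4, the ring of integers is ℤ[√163] with discriminant 4·163 = 652.
163 divides disc(K) = 652, so 163 ramifies.

ramifies in O_K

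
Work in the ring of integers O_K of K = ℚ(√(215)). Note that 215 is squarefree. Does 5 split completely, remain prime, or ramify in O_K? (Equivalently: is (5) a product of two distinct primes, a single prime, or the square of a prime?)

215 mod 4 = 3, hence disc K = 4·215 = 860 and O_K = ℤ[√215].
Ramification test: 5 | 860. The prime 5 ramifies in K.

5 is ramified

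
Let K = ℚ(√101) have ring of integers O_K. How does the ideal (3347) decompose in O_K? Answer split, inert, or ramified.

101 mod 4 = 1, hence disc K = 101 and O_K = ℤ[(1+√101)/2].
disc(K) = 101 is not divisible by 3347; 3347 is unramified.
Compute (101/3347) via Euler: 101^((3347-1)/2) mod 3347 = 1, so (101/3347) = 1.
d is a quadratic residue mod p, hence 3347 splits in O_K.

3347 splits in O_K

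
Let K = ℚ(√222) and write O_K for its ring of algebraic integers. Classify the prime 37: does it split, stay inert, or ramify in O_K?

ramified — (37) = 𝔭²

222 mod 4 = 2, hence disc K = 4·222 = 888 and O_K = ℤ[√222].
37 divides disc(K) = 888, so 37 ramifies.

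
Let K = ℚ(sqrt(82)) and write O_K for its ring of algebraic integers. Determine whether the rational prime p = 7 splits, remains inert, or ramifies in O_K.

d = 82 ≡ 2 (mod 4), so O_K = ℤ[√82] and disc(K) = 4d = 328.
Since gcd(7, 328) = 1 the prime 7 does not ramify.
Compute (82/7) via Euler: 5^((7-1)/2) mod 7 = 6, so (82/7) = -1.
(82/7) = -1, so 7 is inert.

inert — (7) stays prime in O_K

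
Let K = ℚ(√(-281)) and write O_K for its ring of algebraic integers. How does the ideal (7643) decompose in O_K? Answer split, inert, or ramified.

inert — (7643) stays prime in O_K

-281 mod 4 = 3, hence disc K = 4·(-281) = -1124 and O_K = ℤ[√-281].
disc(K) = -1124 is not divisible by 7643; 7643 is unramified.
(-281/7643) = 7362^3821 mod 7643 = 7642, giving Legendre symbol -1.
d is a non-residue mod p, hence 7643 remains inert in O_K.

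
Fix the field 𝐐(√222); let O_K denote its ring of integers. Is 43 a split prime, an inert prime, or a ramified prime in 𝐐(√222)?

Since 222 ≢ 1 mod 4, the ring of integers is ℤ[√222] with discriminant 4·222 = 888.
Since gcd(43, 888) = 1 the prime 43 does not ramify.
Euler's criterion: 222^21 mod 43 = 42. Thus (222|43) = -1.
(222/43) = -1, so 43 is inert.

inert — (43) stays prime in O_K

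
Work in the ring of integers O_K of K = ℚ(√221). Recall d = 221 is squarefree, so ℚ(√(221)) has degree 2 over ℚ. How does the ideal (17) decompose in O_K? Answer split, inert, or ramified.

ramified — (17) = 𝔭²

221 mod 4 = 1, hence disc K = 221 and O_K = ℤ[(1+√221)/2].
Ramification test: 17 | 221. The prime 17 ramifies in K.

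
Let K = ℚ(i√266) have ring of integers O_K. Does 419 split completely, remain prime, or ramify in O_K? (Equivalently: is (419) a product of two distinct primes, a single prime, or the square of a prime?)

inert

d = -266 ≡ 2 (mod 4), so O_K = ℤ[√-266] and disc(K) = 4d = -1064.
disc(K) = -1064 is not divisible by 419; 419 is unramified.
(-266/419) = 153^209 mod 419 = 418, giving Legendre symbol -1.
d is a non-residue mod p, hence 419 remains inert in O_K.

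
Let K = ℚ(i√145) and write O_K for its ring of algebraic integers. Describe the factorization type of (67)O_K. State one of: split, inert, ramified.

split

-145 mod 4 = 3, hence disc K = 4·(-145) = -580 and O_K = ℤ[√-145].
disc(K) = -580 is not divisible by 67; 67 is unramified.
(-145/67) = 56^33 mod 67 = 1, giving Legendre symbol 1.
(-145/67) = 1, so 67 splits.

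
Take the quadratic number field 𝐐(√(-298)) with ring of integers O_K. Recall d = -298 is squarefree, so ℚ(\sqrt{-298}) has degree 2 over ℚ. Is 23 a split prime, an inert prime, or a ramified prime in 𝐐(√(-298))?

split

-298 mod 4 = 2, hence disc K = 4·(-298) = -1192 and O_K = ℤ[√-298].
23 ∤ -1192, so 23 is unramified.
Euler's criterion: (-298)^11 mod 23 = 1. Thus (-298|23) = 1.
d is a quadratic residue mod p, hence 23 splits in O_K.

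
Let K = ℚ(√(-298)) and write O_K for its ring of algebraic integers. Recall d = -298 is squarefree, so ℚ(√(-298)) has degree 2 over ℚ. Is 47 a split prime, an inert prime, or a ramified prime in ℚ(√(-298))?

inert — (47) stays prime in O_K

Since -298 ≢ 1 mod 4, the ring of integers is ℤ[√-298] with discriminant 4·(-298) = -1192.
Since gcd(47, -1192) = 1 the prime 47 does not ramify.
(-298/47) = 31^23 mod 47 = 46, giving Legendre symbol -1.
(-298/47) = -1, so 47 is inert.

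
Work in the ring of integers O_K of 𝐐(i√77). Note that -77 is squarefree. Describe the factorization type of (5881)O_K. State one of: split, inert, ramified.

remains prime (inert)

Since -77 ≢ 1 mod 4, the ring of integers is ℤ[√-77] with discriminant 4·(-77) = -308.
Since gcd(5881, -308) = 1 the prime 5881 does not ramify.
Compute (-77/5881) via Euler: 5804^((5881-1)/2) mod 5881 = 5880, so (-77/5881) = -1.
Legendre symbol -1 ⇒ 5881 is inert.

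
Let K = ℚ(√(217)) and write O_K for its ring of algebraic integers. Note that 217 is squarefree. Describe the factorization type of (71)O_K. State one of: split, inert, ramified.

split

217 mod 4 = 1, hence disc K = 217 and O_K = ℤ[(1+√217)/2].
Since gcd(71, 217) = 1 the prime 71 does not ramify.
Compute (217/71) via Euler: 4^((71-1)/2) mod 71 = 1, so (217/71) = 1.
(217/71) = 1, so 71 splits.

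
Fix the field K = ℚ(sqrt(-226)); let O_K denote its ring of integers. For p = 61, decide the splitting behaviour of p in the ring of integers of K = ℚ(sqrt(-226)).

inert

d = -226 ≡ 2 (mod 4), so O_K = ℤ[√-226] and disc(K) = 4d = -904.
disc(K) = -904 is not divisible by 61; 61 is unramified.
Compute (-226/61) via Euler: 18^((61-1)/2) mod 61 = 60, so (-226/61) = -1.
Legendre symbol -1 ⇒ 61 is inert.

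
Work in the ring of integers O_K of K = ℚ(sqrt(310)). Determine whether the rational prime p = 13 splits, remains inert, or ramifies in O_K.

d = 310 ≡ 2 (mod 4), so O_K = ℤ[√310] and disc(K) = 4d = 1240.
13 ∤ 1240, so 13 is unramified.
Euler's criterion: 310^6 mod 13 = 12. Thus (310|13) = -1.
Legendre symbol -1 ⇒ 13 is inert.

p is inert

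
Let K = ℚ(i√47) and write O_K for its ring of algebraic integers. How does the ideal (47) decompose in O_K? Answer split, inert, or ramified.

-47 mod 4 = 1, hence disc K = -47 and O_K = ℤ[(1+√-47)/2].
disc(K) = -47 = 47·(-1), so p = 47 is ramified.

ramified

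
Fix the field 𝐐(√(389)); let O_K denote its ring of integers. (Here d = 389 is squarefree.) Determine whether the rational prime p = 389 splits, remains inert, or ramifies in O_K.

ramifies in O_K

389 mod 4 = 1, hence disc K = 389 and O_K = ℤ[(1+√389)/2].
disc(K) = 389 = 389·1, so p = 389 is ramified.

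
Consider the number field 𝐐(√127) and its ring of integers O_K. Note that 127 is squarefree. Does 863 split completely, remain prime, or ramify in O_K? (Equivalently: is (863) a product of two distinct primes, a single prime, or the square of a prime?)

split

d = 127 ≡ 3 (mod 4), so O_K = ℤ[√127] and disc(K) = 4d = 508.
Since gcd(863, 508) = 1 the prime 863 does not ramify.
Euler's criterion: 127^431 mod 863 = 1. Thus (127|863) = 1.
d is a quadratic residue mod p, hence 863 splits in O_K.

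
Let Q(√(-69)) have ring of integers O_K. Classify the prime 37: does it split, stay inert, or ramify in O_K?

-69 mod 4 = 3, hence disc K = 4·(-69) = -276 and O_K = ℤ[√-69].
Since gcd(37, -276) = 1 the prime 37 does not ramify.
Euler's criterion: (-69)^18 mod 37 = 36. Thus (-69|37) = -1.
d is a non-residue mod p, hence 37 remains inert in O_K.

inert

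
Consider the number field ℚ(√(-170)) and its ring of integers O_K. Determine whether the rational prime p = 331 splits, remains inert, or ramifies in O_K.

-170 mod 4 = 2, hence disc K = 4·(-170) = -680 and O_K = ℤ[√-170].
331 ∤ -680, so 331 is unramified.
(-170/331) = 161^165 mod 331 = 1, giving Legendre symbol 1.
(-170/331) = 1, so 331 splits.

split — (331) = 𝔭₁𝔭₂ with 𝔭₁ ≠ 𝔭₂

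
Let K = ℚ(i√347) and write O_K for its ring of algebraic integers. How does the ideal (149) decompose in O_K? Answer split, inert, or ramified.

-347 mod 4 = 1, hence disc K = -347 and O_K = ℤ[(1+√-347)/2].
149 ∤ -347, so 149 is unramified.
Euler's criterion: (-347)^74 mod 149 = 1. Thus (-347|149) = 1.
Legendre symbol 1 ⇒ 149 is split.

split — (149) = 𝔭₁𝔭₂ with 𝔭₁ ≠ 𝔭₂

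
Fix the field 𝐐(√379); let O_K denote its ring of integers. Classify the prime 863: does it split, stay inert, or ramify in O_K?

d = 379 ≡ 3 (mod 4), so O_K = ℤ[√379] and disc(K) = 4d = 1516.
Since gcd(863, 1516) = 1 the prime 863 does not ramify.
(379/863) = 379^431 mod 863 = 862, giving Legendre symbol -1.
Legendre symbol -1 ⇒ 863 is inert.

863 remains inert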